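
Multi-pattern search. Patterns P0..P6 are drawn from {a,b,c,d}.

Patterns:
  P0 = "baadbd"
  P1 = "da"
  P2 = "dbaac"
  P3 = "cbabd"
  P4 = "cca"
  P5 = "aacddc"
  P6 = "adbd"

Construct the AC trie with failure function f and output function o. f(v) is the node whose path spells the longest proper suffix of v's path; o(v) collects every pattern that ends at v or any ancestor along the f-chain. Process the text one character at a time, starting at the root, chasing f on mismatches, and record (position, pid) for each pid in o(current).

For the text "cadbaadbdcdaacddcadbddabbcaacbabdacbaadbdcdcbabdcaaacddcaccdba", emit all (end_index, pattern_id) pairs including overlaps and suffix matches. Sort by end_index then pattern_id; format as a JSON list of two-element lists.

Build automaton:
Trie nodes:
  n0 'ε': a→20 b→1 c→13 d→7
  n1 'b': a→2
  n2 'ba': a→3
  n3 'baa': d→4
  n4 'baad': b→5
  n5 'baadb': d→6
  n6 'baadbd': ·  ←P0
  n7 'd': a→8 b→9
  n8 'da': ·  ←P1
  n9 'db': a→10
  n10 'dba': a→11
  n11 'dbaa': c→12
  n12 'dbaac': ·  ←P2
  n13 'c': b→14 c→18
  n14 'cb': a→15
  n15 'cba': b→16
  n16 'cbab': d→17
  n17 'cbabd': ·  ←P3
  n18 'cc': a→19
  n19 'cca': ·  ←P4
  n20 'a': a→21 d→26
  n21 'aa': c→22
  n22 'aac': d→23
  n23 'aacd': d→24
  n24 'aacdd': c→25
  n25 'aacddc': ·  ←P5
  n26 'ad': b→27
  n27 'adb': d→28
  n28 'adbd': ·  ←P6

BFS fail/out derivation:
  n1('b'): parent n0 fail=0; on 'b' 0 → fail=0;  out ∅∪∅=∅
  n7('d'): parent n0 fail=0; on 'd' 0 → fail=0;  out ∅∪∅=∅
  n13('c'): parent n0 fail=0; on 'c' 0 → fail=0;  out ∅∪∅=∅
  n20('a'): parent n0 fail=0; on 'a' 0 → fail=0;  out ∅∪∅=∅
  n2('ba'): parent n1 fail=0; on 'a' 0 → fail=20;  out ∅∪∅=∅
  n8('da'): parent n7 fail=0; on 'a' 0 → fail=20;  out {1}∪∅={1}
  n9('db'): parent n7 fail=0; on 'b' 0 → fail=1;  out ∅∪∅=∅
  n14('cb'): parent n13 fail=0; on 'b' 0 → fail=1;  out ∅∪∅=∅
  n18('cc'): parent n13 fail=0; on 'c' 0 → fail=13;  out ∅∪∅=∅
  n21('aa'): parent n20 fail=0; on 'a' 0 → fail=20;  out ∅∪∅=∅
  n26('ad'): parent n20 fail=0; on 'd' 0 → fail=7;  out ∅∪∅=∅
  n3('baa'): parent n2 fail=20; on 'a' 20 → fail=21;  out ∅∪∅=∅
  n10('dba'): parent n9 fail=1; on 'a' 1 → fail=2;  out ∅∪∅=∅
  n15('cba'): parent n14 fail=1; on 'a' 1 → fail=2;  out ∅∪∅=∅
  n19('cca'): parent n18 fail=13; on 'a' 13→0 → fail=20;  out {4}∪∅={4}
  n22('aac'): parent n21 fail=20; on 'c' 20→0 → fail=13;  out ∅∪∅=∅
  n27('adb'): parent n26 fail=7; on 'b' 7 → fail=9;  out ∅∪∅=∅
  n4('baad'): parent n3 fail=21; on 'd' 21→20 → fail=26;  out ∅∪∅=∅
  n11('dbaa'): parent n10 fail=2; on 'a' 2 → fail=3;  out ∅∪∅=∅
  n16('cbab'): parent n15 fail=2; on 'b' 2→20→0 → fail=1;  out ∅∪∅=∅
  n23('aacd'): parent n22 fail=13; on 'd' 13→0 → fail=7;  out ∅∪∅=∅
  n28('adbd'): parent n27 fail=9; on 'd' 9→1→0 → fail=7;  out {6}∪∅={6}
  n5('baadb'): parent n4 fail=26; on 'b' 26 → fail=27;  out ∅∪∅=∅
  n12('dbaac'): parent n11 fail=3; on 'c' 3→21 → fail=22;  out {2}∪∅={2}
  n17('cbabd'): parent n16 fail=1; on 'd' 1→0 → fail=7;  out {3}∪∅={3}
  n24('aacdd'): parent n23 fail=7; on 'd' 7→0 → fail=7;  out ∅∪∅=∅
  n6('baadbd'): parent n5 fail=27; on 'd' 27 → fail=28;  out {0}∪{6}={0,6}
  n25('aacddc'): parent n24 fail=7; on 'c' 7→0 → fail=13;  out {5}∪∅={5}

Text stream:
[0] read 'c'  n0⇒n13
[1] read 'a'  n13⇒n20 (fail-walked)
[2] read 'd'  n20⇒n26
[3] read 'b'  n26⇒n27
[4] read 'a'  n27⇒n10 (fail-walked)
[5] read 'a'  n10⇒n11
[6] read 'd'  n11⇒n4 (fail-walked)
[7] read 'b'  n4⇒n5
[8] read 'd'  n5⇒n6  ** P0@[3:8],P6@[5:8]
[9] read 'c'  n6⇒n13 (fail-walked)
[10] read 'd'  n13⇒n7 (fail-walked)
[11] read 'a'  n7⇒n8  ** P1@[10:11]
[12] read 'a'  n8⇒n21 (fail-walked)
[13] read 'c'  n21⇒n22
[14] read 'd'  n22⇒n23
[15] read 'd'  n23⇒n24
[16] read 'c'  n24⇒n25  ** P5@[11:16]
[17] read 'a'  n25⇒n20 (fail-walked)
[18] read 'd'  n20⇒n26
[19] read 'b'  n26⇒n27
[20] read 'd'  n27⇒n28  ** P6@[17:20]
[21] read 'd'  n28⇒n7 (fail-walked)
[22] read 'a'  n7⇒n8  ** P1@[21:22]
[23] read 'b'  n8⇒n1 (fail-walked)
[24] read 'b'  n1⇒n1 (fail-walked)
[25] read 'c'  n1⇒n13 (fail-walked)
[26] read 'a'  n13⇒n20 (fail-walked)
[27] read 'a'  n20⇒n21
[28] read 'c'  n21⇒n22
[29] read 'b'  n22⇒n14 (fail-walked)
[30] read 'a'  n14⇒n15
[31] read 'b'  n15⇒n16
[32] read 'd'  n16⇒n17  ** P3@[28:32]
[33] read 'a'  n17⇒n8 (fail-walked)  ** P1@[32:33]
[34] read 'c'  n8⇒n13 (fail-walked)
[35] read 'b'  n13⇒n14
[36] read 'a'  n14⇒n15
[37] read 'a'  n15⇒n3 (fail-walked)
[38] read 'd'  n3⇒n4
[39] read 'b'  n4⇒n5
[40] read 'd'  n5⇒n6  ** P0@[35:40],P6@[37:40]
[41] read 'c'  n6⇒n13 (fail-walked)
[42] read 'd'  n13⇒n7 (fail-walked)
[43] read 'c'  n7⇒n13 (fail-walked)
[44] read 'b'  n13⇒n14
[45] read 'a'  n14⇒n15
[46] read 'b'  n15⇒n16
[47] read 'd'  n16⇒n17  ** P3@[43:47]
[48] read 'c'  n17⇒n13 (fail-walked)
[49] read 'a'  n13⇒n20 (fail-walked)
[50] read 'a'  n20⇒n21
[51] read 'a'  n21⇒n21 (fail-walked)
[52] read 'c'  n21⇒n22
[53] read 'd'  n22⇒n23
[54] read 'd'  n23⇒n24
[55] read 'c'  n24⇒n25  ** P5@[50:55]
[56] read 'a'  n25⇒n20 (fail-walked)
[57] read 'c'  n20⇒n13 (fail-walked)
[58] read 'c'  n13⇒n18
[59] read 'd'  n18⇒n7 (fail-walked)
[60] read 'b'  n7⇒n9
[61] read 'a'  n9⇒n10

All matches (sorted): [[8,0],[8,6],[11,1],[16,5],[20,6],[22,1],[32,3],[33,1],[40,0],[40,6],[47,3],[55,5]]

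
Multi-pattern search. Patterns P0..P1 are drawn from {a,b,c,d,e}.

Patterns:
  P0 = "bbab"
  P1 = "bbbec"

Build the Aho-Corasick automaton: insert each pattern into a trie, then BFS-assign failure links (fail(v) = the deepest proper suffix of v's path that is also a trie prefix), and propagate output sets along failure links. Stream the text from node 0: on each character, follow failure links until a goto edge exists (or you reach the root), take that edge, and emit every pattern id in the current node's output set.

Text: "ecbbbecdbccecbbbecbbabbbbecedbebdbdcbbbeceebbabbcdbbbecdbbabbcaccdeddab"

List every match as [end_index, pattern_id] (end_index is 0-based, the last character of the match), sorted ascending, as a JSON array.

Build:
Trie (insert patterns):
  0='ε' goto b→1
  1='b' goto b→2
  2='bb' goto a→3 b→5
  3='bba' goto b→4
  4='bbab' goto ·  ←P0
  5='bbb' goto e→6
  6='bbbe' goto c→7
  7='bbbec' goto ·  ←P1

Failure links (BFS by depth):
  fail(1) 'b': from fail(0)=0 chase 'b': 0 ⇒ 0;  out=∅∪out(0)=∅
  fail(2) 'bb': from fail(1)=0 chase 'b': 0 ⇒ 1;  out=∅∪out(1)=∅
  fail(3) 'bba': from fail(2)=1 chase 'a': 1→0 ⇒ 0;  out=∅∪out(0)=∅
  fail(5) 'bbb': from fail(2)=1 chase 'b': 1 ⇒ 2;  out=∅∪out(2)=∅
  fail(4) 'bbab': from fail(3)=0 chase 'b': 0 ⇒ 1;  out={0}∪out(1)={0}
  fail(6) 'bbbe': from fail(5)=2 chase 'e': 2→1→0 ⇒ 0;  out=∅∪out(0)=∅
  fail(7) 'bbbec': from fail(6)=0 chase 'c': 0 ⇒ 0;  out={1}∪out(0)={1}

Scan:
[0] read 'e'  n0⇒n0
[1] read 'c'  n0⇒n0
[2] read 'b'  n0⇒n1
[3] read 'b'  n1⇒n2
[4] read 'b'  n2⇒n5
[5] read 'e'  n5⇒n6
[6] read 'c'  n6⇒n7  → match P1@[2:6]
[7] read 'd'  n7⇒n0 ·f
[8] read 'b'  n0⇒n1
[9] read 'c'  n1⇒n0 ·f
[10] read 'c'  n0⇒n0
[11] read 'e'  n0⇒n0
[12] read 'c'  n0⇒n0
[13] read 'b'  n0⇒n1
[14] read 'b'  n1⇒n2
[15] read 'b'  n2⇒n5
[16] read 'e'  n5⇒n6
[17] read 'c'  n6⇒n7  → match P1@[13:17]
[18] read 'b'  n7⇒n1 ·f
[19] read 'b'  n1⇒n2
[20] read 'a'  n2⇒n3
[21] read 'b'  n3⇒n4  → match P0@[18:21]
[22] read 'b'  n4⇒n2 ·f
[23] read 'b'  n2⇒n5
[24] read 'b'  n5⇒n5 ·f
[25] read 'e'  n5⇒n6
[26] read 'c'  n6⇒n7  → match P1@[22:26]
[27] read 'e'  n7⇒n0 ·f
[28] read 'd'  n0⇒n0
[29] read 'b'  n0⇒n1
[30] read 'e'  n1⇒n0 ·f
[31] read 'b'  n0⇒n1
[32] read 'd'  n1⇒n0 ·f
[33] read 'b'  n0⇒n1
[34] read 'd'  n1⇒n0 ·f
[35] read 'c'  n0⇒n0
[36] read 'b'  n0⇒n1
[37] read 'b'  n1⇒n2
[38] read 'b'  n2⇒n5
[39] read 'e'  n5⇒n6
[40] read 'c'  n6⇒n7  → match P1@[36:40]
[41] read 'e'  n7⇒n0 ·f
[42] read 'e'  n0⇒n0
[43] read 'b'  n0⇒n1
[44] read 'b'  n1⇒n2
[45] read 'a'  n2⇒n3
[46] read 'b'  n3⇒n4  → match P0@[43:46]
[47] read 'b'  n4⇒n2 ·f
[48] read 'c'  n2⇒n0 ·f
[49] read 'd'  n0⇒n0
[50] read 'b'  n0⇒n1
[51] read 'b'  n1⇒n2
[52] read 'b'  n2⇒n5
[53] read 'e'  n5⇒n6
[54] read 'c'  n6⇒n7  → match P1@[50:54]
[55] read 'd'  n7⇒n0 ·f
[56] read 'b'  n0⇒n1
[57] read 'b'  n1⇒n2
[58] read 'a'  n2⇒n3
[59] read 'b'  n3⇒n4  → match P0@[56:59]
[60] read 'b'  n4⇒n2 ·f
[61] read 'c'  n2⇒n0 ·f
[62] read 'a'  n0⇒n0
[63] read 'c'  n0⇒n0
[64] read 'c'  n0⇒n0
[65] read 'd'  n0⇒n0
[66] read 'e'  n0⇒n0
[67] read 'd'  n0⇒n0
[68] read 'd'  n0⇒n0
[69] read 'a'  n0⇒n0
[70] read 'b'  n0⇒n1

All matches (sorted): [[6,1],[17,1],[21,0],[26,1],[40,1],[46,0],[54,1],[59,0]]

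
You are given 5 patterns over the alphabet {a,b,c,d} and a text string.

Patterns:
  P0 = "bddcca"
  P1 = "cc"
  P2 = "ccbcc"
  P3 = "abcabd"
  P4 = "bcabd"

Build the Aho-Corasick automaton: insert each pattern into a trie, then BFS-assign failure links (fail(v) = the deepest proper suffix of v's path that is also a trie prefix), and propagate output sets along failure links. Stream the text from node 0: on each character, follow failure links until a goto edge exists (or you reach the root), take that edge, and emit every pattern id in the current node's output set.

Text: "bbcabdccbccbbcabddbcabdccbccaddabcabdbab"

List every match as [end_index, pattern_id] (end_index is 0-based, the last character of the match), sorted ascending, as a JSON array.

Build:
Trie nodes:
  0='ε' goto a→12 b→1 c→7
  1='b' goto c→18 d→2
  2='bd' goto d→3
  3='bdd' goto c→4
  4='bddc' goto c→5
  5='bddcc' goto a→6
  6='bddcca' goto ·  ←P0
  7='c' goto c→8
  8='cc' goto b→9  ←P1
  9='ccb' goto c→10
  10='ccbc' goto c→11
  11='ccbcc' goto ·  ←P2
  12='a' goto b→13
  13='ab' goto c→14
  14='abc' goto a→15
  15='abca' goto b→16
  16='abcab' goto d→17
  17='abcabd' goto ·  ←P3
  18='bc' goto a→19
  19='bca' goto b→20
  20='bcab' goto d→21
  21='bcabd' goto ·  ←P4

Failure links (BFS by depth):
  n1('b'): parent n0 fail=0; on 'b' 0 → fail=0;  out ∅∪∅=∅
  n7('c'): parent n0 fail=0; on 'c' 0 → fail=0;  out ∅∪∅=∅
  n12('a'): parent n0 fail=0; on 'a' 0 → fail=0;  out ∅∪∅=∅
  n2('bd'): parent n1 fail=0; on 'd' 0 → fail=0;  out ∅∪∅=∅
  n8('cc'): parent n7 fail=0; on 'c' 0 → fail=7;  out {1}∪∅={1}
  n13('ab'): parent n12 fail=0; on 'b' 0 → fail=1;  out ∅∪∅=∅
  n18('bc'): parent n1 fail=0; on 'c' 0 → fail=7;  out ∅∪∅=∅
  n3('bdd'): parent n2 fail=0; on 'd' 0 → fail=0;  out ∅∪∅=∅
  n9('ccb'): parent n8 fail=7; on 'b' 7→0 → fail=1;  out ∅∪∅=∅
  n14('abc'): parent n13 fail=1; on 'c' 1 → fail=18;  out ∅∪∅=∅
  n19('bca'): parent n18 fail=7; on 'a' 7→0 → fail=12;  out ∅∪∅=∅
  n4('bddc'): parent n3 fail=0; on 'c' 0 → fail=7;  out ∅∪∅=∅
  n10('ccbc'): parent n9 fail=1; on 'c' 1 → fail=18;  out ∅∪∅=∅
  n15('abca'): parent n14 fail=18; on 'a' 18 → fail=19;  out ∅∪∅=∅
  n20('bcab'): parent n19 fail=12; on 'b' 12 → fail=13;  out ∅∪∅=∅
  n5('bddcc'): parent n4 fail=7; on 'c' 7 → fail=8;  out ∅∪{1}={1}
  n11('ccbcc'): parent n10 fail=18; on 'c' 18→7 → fail=8;  out {2}∪{1}={1,2}
  n16('abcab'): parent n15 fail=19; on 'b' 19 → fail=20;  out ∅∪∅=∅
  n21('bcabd'): parent n20 fail=13; on 'd' 13→1 → fail=2;  out {4}∪∅={4}
  n6('bddcca'): parent n5 fail=8; on 'a' 8→7→0 → fail=12;  out {0}∪∅={0}
  n17('abcabd'): parent n16 fail=20; on 'd' 20 → fail=21;  out {3}∪{4}={3,4}

Scan:
[0] read 'b'  n0⇒n1
[1] read 'b'  n1⇒n1 ·f
[2] read 'c'  n1⇒n18
[3] read 'a'  n18⇒n19
[4] read 'b'  n19⇒n20
[5] read 'd'  n20⇒n21  ** P4@[1:5]
[6] read 'c'  n21⇒n7 ·f
[7] read 'c'  n7⇒n8  ** P1@[6:7]
[8] read 'b'  n8⇒n9
[9] read 'c'  n9⇒n10
[10] read 'c'  n10⇒n11  ** P1@[9:10],P2@[6:10]
[11] read 'b'  n11⇒n9 ·f
[12] read 'b'  n9⇒n1 ·f
[13] read 'c'  n1⇒n18
[14] read 'a'  n18⇒n19
[15] read 'b'  n19⇒n20
[16] read 'd'  n20⇒n21  ** P4@[12:16]
[17] read 'd'  n21⇒n3 ·f
[18] read 'b'  n3⇒n1 ·f
[19] read 'c'  n1⇒n18
[20] read 'a'  n18⇒n19
[21] read 'b'  n19⇒n20
[22] read 'd'  n20⇒n21  ** P4@[18:22]
[23] read 'c'  n21⇒n7 ·f
[24] read 'c'  n7⇒n8  ** P1@[23:24]
[25] read 'b'  n8⇒n9
[26] read 'c'  n9⇒n10
[27] read 'c'  n10⇒n11  ** P1@[26:27],P2@[23:27]
[28] read 'a'  n11⇒n12 ·f
[29] read 'd'  n12⇒n0 ·f
[30] read 'd'  n0⇒n0
[31] read 'a'  n0⇒n12
[32] read 'b'  n12⇒n13
[33] read 'c'  n13⇒n14
[34] read 'a'  n14⇒n15
[35] read 'b'  n15⇒n16
[36] read 'd'  n16⇒n17  ** P3@[31:36],P4@[32:36]
[37] read 'b'  n17⇒n1 ·f
[38] read 'a'  n1⇒n12 ·f
[39] read 'b'  n12⇒n13

Matches: [[5,4],[7,1],[10,1],[10,2],[16,4],[22,4],[24,1],[27,1],[27,2],[36,3],[36,4]]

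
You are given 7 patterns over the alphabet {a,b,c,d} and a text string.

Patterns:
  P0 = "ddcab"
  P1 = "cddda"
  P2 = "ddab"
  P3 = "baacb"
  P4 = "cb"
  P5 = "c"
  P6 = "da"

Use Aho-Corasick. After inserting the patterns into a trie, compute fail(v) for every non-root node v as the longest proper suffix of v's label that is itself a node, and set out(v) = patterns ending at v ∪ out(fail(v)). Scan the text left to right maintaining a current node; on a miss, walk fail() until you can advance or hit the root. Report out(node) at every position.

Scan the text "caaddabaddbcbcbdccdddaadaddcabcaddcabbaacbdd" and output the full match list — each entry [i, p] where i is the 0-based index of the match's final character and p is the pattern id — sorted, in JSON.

Construct AC machine:
Trie nodes:
  0='ε' goto b→13 c→6 d→1
  1='d' goto a→19 d→2
  2='dd' goto a→11 c→3
  3='ddc' goto a→4
  4='ddca' goto b→5
  5='ddcab' goto ·  ←P0
  6='c' goto b→18 d→7  ←P5
  7='cd' goto d→8
  8='cdd' goto d→9
  9='cddd' goto a→10
  10='cddda' goto ·  ←P1
  11='dda' goto b→12
  12='ddab' goto ·  ←P2
  13='b' goto a→14
  14='ba' goto a→15
  15='baa' goto c→16
  16='baac' goto b→17
  17='baacb' goto ·  ←P3
  18='cb' goto ·  ←P4
  19='da' goto ·  ←P6

Failure links (BFS by depth):
  n1('d'): parent n0 fail=0; on 'd' 0 → fail=0;  out ∅∪∅=∅
  n6('c'): parent n0 fail=0; on 'c' 0 → fail=0;  out {5}∪∅={5}
  n13('b'): parent n0 fail=0; on 'b' 0 → fail=0;  out ∅∪∅=∅
  n2('dd'): parent n1 fail=0; on 'd' 0 → fail=1;  out ∅∪∅=∅
  n7('cd'): parent n6 fail=0; on 'd' 0 → fail=1;  out ∅∪∅=∅
  n14('ba'): parent n13 fail=0; on 'a' 0 → fail=0;  out ∅∪∅=∅
  n18('cb'): parent n6 fail=0; on 'b' 0 → fail=13;  out {4}∪∅={4}
  n19('da'): parent n1 fail=0; on 'a' 0 → fail=0;  out {6}∪∅={6}
  n3('ddc'): parent n2 fail=1; on 'c' 1→0 → fail=6;  out ∅∪{5}={5}
  n8('cdd'): parent n7 fail=1; on 'd' 1 → fail=2;  out ∅∪∅=∅
  n11('dda'): parent n2 fail=1; on 'a' 1 → fail=19;  out ∅∪{6}={6}
  n15('baa'): parent n14 fail=0; on 'a' 0 → fail=0;  out ∅∪∅=∅
  n4('ddca'): parent n3 fail=6; on 'a' 6→0 → fail=0;  out ∅∪∅=∅
  n9('cddd'): parent n8 fail=2; on 'd' 2→1 → fail=2;  out ∅∪∅=∅
  n12('ddab'): parent n11 fail=19; on 'b' 19→0 → fail=13;  out {2}∪∅={2}
  n16('baac'): parent n15 fail=0; on 'c' 0 → fail=6;  out ∅∪{5}={5}
  n5('ddcab'): parent n4 fail=0; on 'b' 0 → fail=13;  out {0}∪∅={0}
  n10('cddda'): parent n9 fail=2; on 'a' 2 → fail=11;  out {1}∪{6}={1,6}
  n17('baacb'): parent n16 fail=6; on 'b' 6 → fail=18;  out {3}∪{4}={3,4}

Text stream:
[0] read 'c'  n0⇒n6  → match P5@[0:0]
[1] read 'a'  n6⇒n0 (via fail)
[2] read 'a'  n0⇒n0
[3] read 'd'  n0⇒n1
[4] read 'd'  n1⇒n2
[5] read 'a'  n2⇒n11  → match P6@[4:5]
[6] read 'b'  n11⇒n12  → match P2@[3:6]
[7] read 'a'  n12⇒n14 (via fail)
[8] read 'd'  n14⇒n1 (via fail)
[9] read 'd'  n1⇒n2
[10] read 'b'  n2⇒n13 (via fail)
[11] read 'c'  n13⇒n6 (via fail)  → match P5@[11:11]
[12] read 'b'  n6⇒n18  → match P4@[11:12]
[13] read 'c'  n18⇒n6 (via fail)  → match P5@[13:13]
[14] read 'b'  n6⇒n18  → match P4@[13:14]
[15] read 'd'  n18⇒n1 (via fail)
[16] read 'c'  n1⇒n6 (via fail)  → match P5@[16:16]
[17] read 'c'  n6⇒n6 (via fail)  → match P5@[17:17]
[18] read 'd'  n6⇒n7
[19] read 'd'  n7⇒n8
[20] read 'd'  n8⇒n9
[21] read 'a'  n9⇒n10  → match P1@[17:21],P6@[20:21]
[22] read 'a'  n10⇒n0 (via fail)
[23] read 'd'  n0⇒n1
[24] read 'a'  n1⇒n19  → match P6@[23:24]
[25] read 'd'  n19⇒n1 (via fail)
[26] read 'd'  n1⇒n2
[27] read 'c'  n2⇒n3  → match P5@[27:27]
[28] read 'a'  n3⇒n4
[29] read 'b'  n4⇒n5  → match P0@[25:29]
[30] read 'c'  n5⇒n6 (via fail)  → match P5@[30:30]
[31] read 'a'  n6⇒n0 (via fail)
[32] read 'd'  n0⇒n1
[33] read 'd'  n1⇒n2
[34] read 'c'  n2⇒n3  → match P5@[34:34]
[35] read 'a'  n3⇒n4
[36] read 'b'  n4⇒n5  → match P0@[32:36]
[37] read 'b'  n5⇒n13 (via fail)
[38] read 'a'  n13⇒n14
[39] read 'a'  n14⇒n15
[40] read 'c'  n15⇒n16  → match P5@[40:40]
[41] read 'b'  n16⇒n17  → match P3@[37:41],P4@[40:41]
[42] read 'd'  n17⇒n1 (via fail)
[43] read 'd'  n1⇒n2

All matches (sorted): [[0,5],[5,6],[6,2],[11,5],[12,4],[13,5],[14,4],[16,5],[17,5],[21,1],[21,6],[24,6],[27,5],[29,0],[30,5],[34,5],[36,0],[40,5],[41,3],[41,4]]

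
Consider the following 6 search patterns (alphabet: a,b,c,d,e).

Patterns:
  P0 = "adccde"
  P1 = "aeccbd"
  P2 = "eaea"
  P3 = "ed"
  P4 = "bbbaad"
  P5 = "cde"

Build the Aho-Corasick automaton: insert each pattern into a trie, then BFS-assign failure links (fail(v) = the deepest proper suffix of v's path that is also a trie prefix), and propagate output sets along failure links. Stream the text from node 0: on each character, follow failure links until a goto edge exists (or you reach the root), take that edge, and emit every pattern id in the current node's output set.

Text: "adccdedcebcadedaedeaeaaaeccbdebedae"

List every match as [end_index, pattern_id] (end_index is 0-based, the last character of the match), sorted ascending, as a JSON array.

Build automaton:
Trie nodes:
  n0 'ε': a→1 b→17 c→23 e→12
  n1 'a': d→2 e→7
  n2 'ad': c→3
  n3 'adc': c→4
  n4 'adcc': d→5
  n5 'adccd': e→6
  n6 'adccde': ·  ←P0
  n7 'ae': c→8
  n8 'aec': c→9
  n9 'aecc': b→10
  n10 'aeccb': d→11
  n11 'aeccbd': ·  ←P1
  n12 'e': a→13 d→16
  n13 'ea': e→14
  n14 'eae': a→15
  n15 'eaea': ·  ←P2
  n16 'ed': ·  ←P3
  n17 'b': b→18
  n18 'bb': b→19
  n19 'bbb': a→20
  n20 'bbba': a→21
  n21 'bbbaa': d→22
  n22 'bbbaad': ·  ←P4
  n23 'c': d→24
  n24 'cd': e→25
  n25 'cde': ·  ←P5

Failure links (BFS by depth):
  n1('a'): parent n0 fail=0; on 'a' 0 → fail=0;  out ∅∪∅=∅
  n12('e'): parent n0 fail=0; on 'e' 0 → fail=0;  out ∅∪∅=∅
  n17('b'): parent n0 fail=0; on 'b' 0 → fail=0;  out ∅∪∅=∅
  n23('c'): parent n0 fail=0; on 'c' 0 → fail=0;  out ∅∪∅=∅
  n2('ad'): parent n1 fail=0; on 'd' 0 → fail=0;  out ∅∪∅=∅
  n7('ae'): parent n1 fail=0; on 'e' 0 → fail=12;  out ∅∪∅=∅
  n13('ea'): parent n12 fail=0; on 'a' 0 → fail=1;  out ∅∪∅=∅
  n16('ed'): parent n12 fail=0; on 'd' 0 → fail=0;  out {3}∪∅={3}
  n18('bb'): parent n17 fail=0; on 'b' 0 → fail=17;  out ∅∪∅=∅
  n24('cd'): parent n23 fail=0; on 'd' 0 → fail=0;  out ∅∪∅=∅
  n3('adc'): parent n2 fail=0; on 'c' 0 → fail=23;  out ∅∪∅=∅
  n8('aec'): parent n7 fail=12; on 'c' 12→0 → fail=23;  out ∅∪∅=∅
  n14('eae'): parent n13 fail=1; on 'e' 1 → fail=7;  out ∅∪∅=∅
  n19('bbb'): parent n18 fail=17; on 'b' 17 → fail=18;  out ∅∪∅=∅
  n25('cde'): parent n24 fail=0; on 'e' 0 → fail=12;  out {5}∪∅={5}
  n4('adcc'): parent n3 fail=23; on 'c' 23→0 → fail=23;  out ∅∪∅=∅
  n9('aecc'): parent n8 fail=23; on 'c' 23→0 → fail=23;  out ∅∪∅=∅
  n15('eaea'): parent n14 fail=7; on 'a' 7→12 → fail=13;  out {2}∪∅={2}
  n20('bbba'): parent n19 fail=18; on 'a' 18→17→0 → fail=1;  out ∅∪∅=∅
  n5('adccd'): parent n4 fail=23; on 'd' 23 → fail=24;  out ∅∪∅=∅
  n10('aeccb'): parent n9 fail=23; on 'b' 23→0 → fail=17;  out ∅∪∅=∅
  n21('bbbaa'): parent n20 fail=1; on 'a' 1→0 → fail=1;  out ∅∪∅=∅
  n6('adccde'): parent n5 fail=24; on 'e' 24 → fail=25;  out {0}∪{5}={0,5}
  n11('aeccbd'): parent n10 fail=17; on 'd' 17→0 → fail=0;  out {1}∪∅={1}
  n22('bbbaad'): parent n21 fail=1; on 'd' 1 → fail=2;  out {4}∪∅={4}

Scan:
i=0 'a': node 0→1
i=1 'd': node 1→2
i=2 'c': node 2→3
i=3 'c': node 3→4
i=4 'd': node 4→5
i=5 'e': node 5→6  ** P0@[0:5],P5@[3:5]
i=6 'd': node 6→16 (fail-walked)  ** P3@[5:6]
i=7 'c': node 16→23 (fail-walked)
i=8 'e': node 23→12 (fail-walked)
i=9 'b': node 12→17 (fail-walked)
i=10 'c': node 17→23 (fail-walked)
i=11 'a': node 23→1 (fail-walked)
i=12 'd': node 1→2
i=13 'e': node 2→12 (fail-walked)
i=14 'd': node 12→16  ** P3@[13:14]
i=15 'a': node 16→1 (fail-walked)
i=16 'e': node 1→7
i=17 'd': node 7→16 (fail-walked)  ** P3@[16:17]
i=18 'e': node 16→12 (fail-walked)
i=19 'a': node 12→13
i=20 'e': node 13→14
i=21 'a': node 14→15  ** P2@[18:21]
i=22 'a': node 15→1 (fail-walked)
i=23 'a': node 1→1 (fail-walked)
i=24 'e': node 1→7
i=25 'c': node 7→8
i=26 'c': node 8→9
i=27 'b': node 9→10
i=28 'd': node 10→11  ** P1@[23:28]
i=29 'e': node 11→12 (fail-walked)
i=30 'b': node 12→17 (fail-walked)
i=31 'e': node 17→12 (fail-walked)
i=32 'd': node 12→16  ** P3@[31:32]
i=33 'a': node 16→1 (fail-walked)
i=34 'e': node 1→7

Matches: [[5,0],[5,5],[6,3],[14,3],[17,3],[21,2],[28,1],[32,3]]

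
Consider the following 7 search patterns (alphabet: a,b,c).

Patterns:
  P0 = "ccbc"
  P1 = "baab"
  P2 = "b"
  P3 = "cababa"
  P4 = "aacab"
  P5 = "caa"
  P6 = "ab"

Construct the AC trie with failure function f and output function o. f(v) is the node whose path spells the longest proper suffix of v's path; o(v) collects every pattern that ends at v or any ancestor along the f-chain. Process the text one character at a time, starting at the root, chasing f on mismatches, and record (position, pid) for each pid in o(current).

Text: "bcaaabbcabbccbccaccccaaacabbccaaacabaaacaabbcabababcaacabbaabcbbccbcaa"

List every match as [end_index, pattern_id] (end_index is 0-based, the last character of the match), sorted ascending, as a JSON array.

Construct AC machine:
Trie nodes:
  n0 'ε': a→14 b→5 c→1
  n1 'c': a→9 c→2
  n2 'cc': b→3
  n3 'ccb': c→4
  n4 'ccbc': ·  ←P0
  n5 'b': a→6  ←P2
  n6 'ba': a→7
  n7 'baa': b→8
  n8 'baab': ·  ←P1
  n9 'ca': a→19 b→10
  n10 'cab': a→11
  n11 'caba': b→12
  n12 'cabab': a→13
  n13 'cababa': ·  ←P3
  n14 'a': a→15 b→20
  n15 'aa': c→16
  n16 'aac': a→17
  n17 'aaca': b→18
  n18 'aacab': ·  ←P4
  n19 'caa': ·  ←P5
  n20 'ab': ·  ←P6

BFS fail/out derivation:
  fail(1) 'c': from fail(0)=0 chase 'c': 0 ⇒ 0;  out=∅∪out(0)=∅
  fail(5) 'b': from fail(0)=0 chase 'b': 0 ⇒ 0;  out={2}∪out(0)={2}
  fail(14) 'a': from fail(0)=0 chase 'a': 0 ⇒ 0;  out=∅∪out(0)=∅
  fail(2) 'cc': from fail(1)=0 chase 'c': 0 ⇒ 1;  out=∅∪out(1)=∅
  fail(6) 'ba': from fail(5)=0 chase 'a': 0 ⇒ 14;  out=∅∪out(14)=∅
  fail(9) 'ca': from fail(1)=0 chase 'a': 0 ⇒ 14;  out=∅∪out(14)=∅
  fail(15) 'aa': from fail(14)=0 chase 'a': 0 ⇒ 14;  out=∅∪out(14)=∅
  fail(20) 'ab': from fail(14)=0 chase 'b': 0 ⇒ 5;  out={6}∪out(5)={2,6}
  fail(3) 'ccb': from fail(2)=1 chase 'b': 1→0 ⇒ 5;  out=∅∪out(5)={2}
  fail(7) 'baa': from fail(6)=14 chase 'a': 14 ⇒ 15;  out=∅∪out(15)=∅
  fail(10) 'cab': from fail(9)=14 chase 'b': 14 ⇒ 20;  out=∅∪out(20)={2,6}
  fail(16) 'aac': from fail(15)=14 chase 'c': 14→0 ⇒ 1;  out=∅∪out(1)=∅
  fail(19) 'caa': from fail(9)=14 chase 'a': 14 ⇒ 15;  out={5}∪out(15)={5}
  fail(4) 'ccbc': from fail(3)=5 chase 'c': 5→0 ⇒ 1;  out={0}∪out(1)={0}
  fail(8) 'baab': from fail(7)=15 chase 'b': 15→14 ⇒ 20;  out={1}∪out(20)={1,2,6}
  fail(11) 'caba': from fail(10)=20 chase 'a': 20→5 ⇒ 6;  out=∅∪out(6)=∅
  fail(17) 'aaca': from fail(16)=1 chase 'a': 1 ⇒ 9;  out=∅∪out(9)=∅
  fail(12) 'cabab': from fail(11)=6 chase 'b': 6→14 ⇒ 20;  out=∅∪out(20)={2,6}
  fail(18) 'aacab': from fail(17)=9 chase 'b': 9 ⇒ 10;  out={4}∪out(10)={2,4,6}
  fail(13) 'cababa': from fail(12)=20 chase 'a': 20→5 ⇒ 6;  out={3}∪out(6)={3}

Text stream:
[0] read 'b'  n0⇒n5  ** P2@[0:0]
[1] read 'c'  n5⇒n1 ·f
[2] read 'a'  n1⇒n9
[3] read 'a'  n9⇒n19  ** P5@[1:3]
[4] read 'a'  n19⇒n15 ·f
[5] read 'b'  n15⇒n20 ·f  ** P2@[5:5],P6@[4:5]
[6] read 'b'  n20⇒n5 ·f  ** P2@[6:6]
[7] read 'c'  n5⇒n1 ·f
[8] read 'a'  n1⇒n9
[9] read 'b'  n9⇒n10  ** P2@[9:9],P6@[8:9]
[10] read 'b'  n10⇒n5 ·f  ** P2@[10:10]
[11] read 'c'  n5⇒n1 ·f
[12] read 'c'  n1⇒n2
[13] read 'b'  n2⇒n3  ** P2@[13:13]
[14] read 'c'  n3⇒n4  ** P0@[11:14]
[15] read 'c'  n4⇒n2 ·f
[16] read 'a'  n2⇒n9 ·f
[17] read 'c'  n9⇒n1 ·f
[18] read 'c'  n1⇒n2
[19] read 'c'  n2⇒n2 ·f
[20] read 'c'  n2⇒n2 ·f
[21] read 'a'  n2⇒n9 ·f
[22] read 'a'  n9⇒n19  ** P5@[20:22]
[23] read 'a'  n19⇒n15 ·f
[24] read 'c'  n15⇒n16
[25] read 'a'  n16⇒n17
[26] read 'b'  n17⇒n18  ** P2@[26:26],P4@[22:26],P6@[25:26]
[27] read 'b'  n18⇒n5 ·f  ** P2@[27:27]
[28] read 'c'  n5⇒n1 ·f
[29] read 'c'  n1⇒n2
[30] read 'a'  n2⇒n9 ·f
[31] read 'a'  n9⇒n19  ** P5@[29:31]
[32] read 'a'  n19⇒n15 ·f
[33] read 'c'  n15⇒n16
[34] read 'a'  n16⇒n17
[35] read 'b'  n17⇒n18  ** P2@[35:35],P4@[31:35],P6@[34:35]
[36] read 'a'  n18⇒n11 ·f
[37] read 'a'  n11⇒n7 ·f
[38] read 'a'  n7⇒n15 ·f
[39] read 'c'  n15⇒n16
[40] read 'a'  n16⇒n17
[41] read 'a'  n17⇒n19 ·f  ** P5@[39:41]
[42] read 'b'  n19⇒n20 ·f  ** P2@[42:42],P6@[41:42]
[43] read 'b'  n20⇒n5 ·f  ** P2@[43:43]
[44] read 'c'  n5⇒n1 ·f
[45] read 'a'  n1⇒n9
[46] read 'b'  n9⇒n10  ** P2@[46:46],P6@[45:46]
[47] read 'a'  n10⇒n11
[48] read 'b'  n11⇒n12  ** P2@[48:48],P6@[47:48]
[49] read 'a'  n12⇒n13  ** P3@[44:49]
[50] read 'b'  n13⇒n20 ·f  ** P2@[50:50],P6@[49:50]
[51] read 'c'  n20⇒n1 ·f
[52] read 'a'  n1⇒n9
[53] read 'a'  n9⇒n19  ** P5@[51:53]
[54] read 'c'  n19⇒n16 ·f
[55] read 'a'  n16⇒n17
[56] read 'b'  n17⇒n18  ** P2@[56:56],P4@[52:56],P6@[55:56]
[57] read 'b'  n18⇒n5 ·f  ** P2@[57:57]
[58] read 'a'  n5⇒n6
[59] read 'a'  n6⇒n7
[60] read 'b'  n7⇒n8  ** P1@[57:60],P2@[60:60],P6@[59:60]
[61] read 'c'  n8⇒n1 ·f
[62] read 'b'  n1⇒n5 ·f  ** P2@[62:62]
[63] read 'b'  n5⇒n5 ·f  ** P2@[63:63]
[64] read 'c'  n5⇒n1 ·f
[65] read 'c'  n1⇒n2
[66] read 'b'  n2⇒n3  ** P2@[66:66]
[67] read 'c'  n3⇒n4  ** P0@[64:67]
[68] read 'a'  n4⇒n9 ·f
[69] read 'a'  n9⇒n19  ** P5@[67:69]

Result: [[0,2],[3,5],[5,2],[5,6],[6,2],[9,2],[9,6],[10,2],[13,2],[14,0],[22,5],[26,2],[26,4],[26,6],[27,2],[31,5],[35,2],[35,4],[35,6],[41,5],[42,2],[42,6],[43,2],[46,2],[46,6],[48,2],[48,6],[49,3],[50,2],[50,6],[53,5],[56,2],[56,4],[56,6],[57,2],[60,1],[60,2],[60,6],[62,2],[63,2],[66,2],[67,0],[69,5]]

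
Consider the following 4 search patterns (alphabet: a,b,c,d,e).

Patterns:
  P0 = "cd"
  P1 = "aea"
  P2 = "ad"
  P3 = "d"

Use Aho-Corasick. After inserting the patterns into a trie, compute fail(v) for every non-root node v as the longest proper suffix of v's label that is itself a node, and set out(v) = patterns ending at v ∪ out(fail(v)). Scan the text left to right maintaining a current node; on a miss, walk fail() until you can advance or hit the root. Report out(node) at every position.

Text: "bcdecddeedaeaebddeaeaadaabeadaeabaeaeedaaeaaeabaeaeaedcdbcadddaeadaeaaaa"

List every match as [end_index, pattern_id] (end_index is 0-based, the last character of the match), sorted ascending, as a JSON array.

Build automaton:
Trie (insert patterns):
  0='ε' goto a→3 c→1 d→7
  1='c' goto d→2
  2='cd' goto ·  ←P0
  3='a' goto d→6 e→4
  4='ae' goto a→5
  5='aea' goto ·  ←P1
  6='ad' goto ·  ←P2
  7='d' goto ·  ←P3

BFS fail/out derivation:
  n1('c'): parent n0 fail=0; on 'c' 0 → fail=0;  out ∅∪∅=∅
  n3('a'): parent n0 fail=0; on 'a' 0 → fail=0;  out ∅∪∅=∅
  n7('d'): parent n0 fail=0; on 'd' 0 → fail=0;  out {3}∪∅={3}
  n2('cd'): parent n1 fail=0; on 'd' 0 → fail=7;  out {0}∪{3}={0,3}
  n4('ae'): parent n3 fail=0; on 'e' 0 → fail=0;  out ∅∪∅=∅
  n6('ad'): parent n3 fail=0; on 'd' 0 → fail=7;  out {2}∪{3}={2,3}
  n5('aea'): parent n4 fail=0; on 'a' 0 → fail=3;  out {1}∪∅={1}

Run:
i=0 'b': node 0→0
i=1 'c': node 0→1
i=2 'd': node 1→2  → match P0@[1:2],P3@[2:2]
i=3 'e': node 2→0 (via fail)
i=4 'c': node 0→1
i=5 'd': node 1→2  → match P0@[4:5],P3@[5:5]
i=6 'd': node 2→7 (via fail)  → match P3@[6:6]
i=7 'e': node 7→0 (via fail)
i=8 'e': node 0→0
i=9 'd': node 0→7  → match P3@[9:9]
i=10 'a': node 7→3 (via fail)
i=11 'e': node 3→4
i=12 'a': node 4→5  → match P1@[10:12]
i=13 'e': node 5→4 (via fail)
i=14 'b': node 4→0 (via fail)
i=15 'd': node 0→7  → match P3@[15:15]
i=16 'd': node 7→7 (via fail)  → match P3@[16:16]
i=17 'e': node 7→0 (via fail)
i=18 'a': node 0→3
i=19 'e': node 3→4
i=20 'a': node 4→5  → match P1@[18:20]
i=21 'a': node 5→3 (via fail)
i=22 'd': node 3→6  → match P2@[21:22],P3@[22:22]
i=23 'a': node 6→3 (via fail)
i=24 'a': node 3→3 (via fail)
i=25 'b': node 3→0 (via fail)
i=26 'e': node 0→0
i=27 'a': node 0→3
i=28 'd': node 3→6  → match P2@[27:28],P3@[28:28]
i=29 'a': node 6→3 (via fail)
i=30 'e': node 3→4
i=31 'a': node 4→5  → match P1@[29:31]
i=32 'b': node 5→0 (via fail)
i=33 'a': node 0→3
i=34 'e': node 3→4
i=35 'a': node 4→5  → match P1@[33:35]
i=36 'e': node 5→4 (via fail)
i=37 'e': node 4→0 (via fail)
i=38 'd': node 0→7  → match P3@[38:38]
i=39 'a': node 7→3 (via fail)
i=40 'a': node 3→3 (via fail)
i=41 'e': node 3→4
i=42 'a': node 4→5  → match P1@[40:42]
i=43 'a': node 5→3 (via fail)
i=44 'e': node 3→4
i=45 'a': node 4→5  → match P1@[43:45]
i=46 'b': node 5→0 (via fail)
i=47 'a': node 0→3
i=48 'e': node 3→4
i=49 'a': node 4→5  → match P1@[47:49]
i=50 'e': node 5→4 (via fail)
i=51 'a': node 4→5  → match P1@[49:51]
i=52 'e': node 5→4 (via fail)
i=53 'd': node 4→7 (via fail)  → match P3@[53:53]
i=54 'c': node 7→1 (via fail)
i=55 'd': node 1→2  → match P0@[54:55],P3@[55:55]
i=56 'b': node 2→0 (via fail)
i=57 'c': node 0→1
i=58 'a': node 1→3 (via fail)
i=59 'd': node 3→6  → match P2@[58:59],P3@[59:59]
i=60 'd': node 6→7 (via fail)  → match P3@[60:60]
i=61 'd': node 7→7 (via fail)  → match P3@[61:61]
i=62 'a': node 7→3 (via fail)
i=63 'e': node 3→4
i=64 'a': node 4→5  → match P1@[62:64]
i=65 'd': node 5→6 (via fail)  → match P2@[64:65],P3@[65:65]
i=66 'a': node 6→3 (via fail)
i=67 'e': node 3→4
i=68 'a': node 4→5  → match P1@[66:68]
i=69 'a': node 5→3 (via fail)
i=70 'a': node 3→3 (via fail)
i=71 'a': node 3→3 (via fail)

Result: [[2,0],[2,3],[5,0],[5,3],[6,3],[9,3],[12,1],[15,3],[16,3],[20,1],[22,2],[22,3],[28,2],[28,3],[31,1],[35,1],[38,3],[42,1],[45,1],[49,1],[51,1],[53,3],[55,0],[55,3],[59,2],[59,3],[60,3],[61,3],[64,1],[65,2],[65,3],[68,1]]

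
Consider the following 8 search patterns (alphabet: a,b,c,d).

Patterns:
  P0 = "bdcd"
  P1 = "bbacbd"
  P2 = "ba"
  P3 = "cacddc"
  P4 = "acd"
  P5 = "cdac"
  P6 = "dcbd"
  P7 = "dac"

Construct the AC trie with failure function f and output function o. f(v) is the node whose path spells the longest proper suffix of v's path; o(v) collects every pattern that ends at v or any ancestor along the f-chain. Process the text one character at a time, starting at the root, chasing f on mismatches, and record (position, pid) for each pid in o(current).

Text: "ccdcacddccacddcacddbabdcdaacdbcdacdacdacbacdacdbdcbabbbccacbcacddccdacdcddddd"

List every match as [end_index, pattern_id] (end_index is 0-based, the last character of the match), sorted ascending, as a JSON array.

Build automaton:
Trie (insert patterns):
  n0 'ε': a→17 b→1 c→11 d→23
  n1 'b': a→10 b→5 d→2
  n2 'bd': c→3
  n3 'bdc': d→4
  n4 'bdcd': ·  ←P0
  n5 'bb': a→6
  n6 'bba': c→7
  n7 'bbac': b→8
  n8 'bbacb': d→9
  n9 'bbacbd': ·  ←P1
  n10 'ba': ·  ←P2
  n11 'c': a→12 d→20
  n12 'ca': c→13
  n13 'cac': d→14
  n14 'cacd': d→15
  n15 'cacdd': c→16
  n16 'cacddc': ·  ←P3
  n17 'a': c→18
  n18 'ac': d→19
  n19 'acd': ·  ←P4
  n20 'cd': a→21
  n21 'cda': c→22
  n22 'cdac': ·  ←P5
  n23 'd': a→27 c→24
  n24 'dc': b→25
  n25 'dcb': d→26
  n26 'dcbd': ·  ←P6
  n27 'da': c→28
  n28 'dac': ·  ←P7

BFS fail/out derivation:
  n1('b'): parent n0 fail=0; on 'b' 0 → fail=0;  out ∅∪∅=∅
  n11('c'): parent n0 fail=0; on 'c' 0 → fail=0;  out ∅∪∅=∅
  n17('a'): parent n0 fail=0; on 'a' 0 → fail=0;  out ∅∪∅=∅
  n23('d'): parent n0 fail=0; on 'd' 0 → fail=0;  out ∅∪∅=∅
  n2('bd'): parent n1 fail=0; on 'd' 0 → fail=23;  out ∅∪∅=∅
  n5('bb'): parent n1 fail=0; on 'b' 0 → fail=1;  out ∅∪∅=∅
  n10('ba'): parent n1 fail=0; on 'a' 0 → fail=17;  out {2}∪∅={2}
  n12('ca'): parent n11 fail=0; on 'a' 0 → fail=17;  out ∅∪∅=∅
  n18('ac'): parent n17 fail=0; on 'c' 0 → fail=11;  out ∅∪∅=∅
  n20('cd'): parent n11 fail=0; on 'd' 0 → fail=23;  out ∅∪∅=∅
  n24('dc'): parent n23 fail=0; on 'c' 0 → fail=11;  out ∅∪∅=∅
  n27('da'): parent n23 fail=0; on 'a' 0 → fail=17;  out ∅∪∅=∅
  n3('bdc'): parent n2 fail=23; on 'c' 23 → fail=24;  out ∅∪∅=∅
  n6('bba'): parent n5 fail=1; on 'a' 1 → fail=10;  out ∅∪{2}={2}
  n13('cac'): parent n12 fail=17; on 'c' 17 → fail=18;  out ∅∪∅=∅
  n19('acd'): parent n18 fail=11; on 'd' 11 → fail=20;  out {4}∪∅={4}
  n21('cda'): parent n20 fail=23; on 'a' 23 → fail=27;  out ∅∪∅=∅
  n25('dcb'): parent n24 fail=11; on 'b' 11→0 → fail=1;  out ∅∪∅=∅
  n28('dac'): parent n27 fail=17; on 'c' 17 → fail=18;  out {7}∪∅={7}
  n4('bdcd'): parent n3 fail=24; on 'd' 24→11 → fail=20;  out {0}∪∅={0}
  n7('bbac'): parent n6 fail=10; on 'c' 10→17 → fail=18;  out ∅∪∅=∅
  n14('cacd'): parent n13 fail=18; on 'd' 18 → fail=19;  out ∅∪{4}={4}
  n22('cdac'): parent n21 fail=27; on 'c' 27 → fail=28;  out {5}∪{7}={5,7}
  n26('dcbd'): parent n25 fail=1; on 'd' 1 → fail=2;  out {6}∪∅={6}
  n8('bbacb'): parent n7 fail=18; on 'b' 18→11→0 → fail=1;  out ∅∪∅=∅
  n15('cacdd'): parent n14 fail=19; on 'd' 19→20→23→0 → fail=23;  out ∅∪∅=∅
  n9('bbacbd'): parent n8 fail=1; on 'd' 1 → fail=2;  out {1}∪∅={1}
  n16('cacddc'): parent n15 fail=23; on 'c' 23 → fail=24;  out {3}∪∅={3}

Scan:
[0] read 'c'  n0⇒n11
[1] read 'c'  n11⇒n11 (via fail)
[2] read 'd'  n11⇒n20
[3] read 'c'  n20⇒n24 (via fail)
[4] read 'a'  n24⇒n12 (via fail)
[5] read 'c'  n12⇒n13
[6] read 'd'  n13⇒n14  emit P4@[4:6]
[7] read 'd'  n14⇒n15
[8] read 'c'  n15⇒n16  emit P3@[3:8]
[9] read 'c'  n16⇒n11 (via fail)
[10] read 'a'  n11⇒n12
[11] read 'c'  n12⇒n13
[12] read 'd'  n13⇒n14  emit P4@[10:12]
[13] read 'd'  n14⇒n15
[14] read 'c'  n15⇒n16  emit P3@[9:14]
[15] read 'a'  n16⇒n12 (via fail)
[16] read 'c'  n12⇒n13
[17] read 'd'  n13⇒n14  emit P4@[15:17]
[18] read 'd'  n14⇒n15
[19] read 'b'  n15⇒n1 (via fail)
[20] read 'a'  n1⇒n10  emit P2@[19:20]
[21] read 'b'  n10⇒n1 (via fail)
[22] read 'd'  n1⇒n2
[23] read 'c'  n2⇒n3
[24] read 'd'  n3⇒n4  emit P0@[21:24]
[25] read 'a'  n4⇒n21 (via fail)
[26] read 'a'  n21⇒n17 (via fail)
[27] read 'c'  n17⇒n18
[28] read 'd'  n18⇒n19  emit P4@[26:28]
[29] read 'b'  n19⇒n1 (via fail)
[30] read 'c'  n1⇒n11 (via fail)
[31] read 'd'  n11⇒n20
[32] read 'a'  n20⇒n21
[33] read 'c'  n21⇒n22  emit P5@[30:33],P7@[31:33]
[34] read 'd'  n22⇒n19 (via fail)  emit P4@[32:34]
[35] read 'a'  n19⇒n21 (via fail)
[36] read 'c'  n21⇒n22  emit P5@[33:36],P7@[34:36]
[37] read 'd'  n22⇒n19 (via fail)  emit P4@[35:37]
[38] read 'a'  n19⇒n21 (via fail)
[39] read 'c'  n21⇒n22  emit P5@[36:39],P7@[37:39]
[40] read 'b'  n22⇒n1 (via fail)
[41] read 'a'  n1⇒n10  emit P2@[40:41]
[42] read 'c'  n10⇒n18 (via fail)
[43] read 'd'  n18⇒n19  emit P4@[41:43]
[44] read 'a'  n19⇒n21 (via fail)
[45] read 'c'  n21⇒n22  emit P5@[42:45],P7@[43:45]
[46] read 'd'  n22⇒n19 (via fail)  emit P4@[44:46]
[47] read 'b'  n19⇒n1 (via fail)
[48] read 'd'  n1⇒n2
[49] read 'c'  n2⇒n3
[50] read 'b'  n3⇒n25 (via fail)
[51] read 'a'  n25⇒n10 (via fail)  emit P2@[50:51]
[52] read 'b'  n10⇒n1 (via fail)
[53] read 'b'  n1⇒n5
[54] read 'b'  n5⇒n5 (via fail)
[55] read 'c'  n5⇒n11 (via fail)
[56] read 'c'  n11⇒n11 (via fail)
[57] read 'a'  n11⇒n12
[58] read 'c'  n12⇒n13
[59] read 'b'  n13⇒n1 (via fail)
[60] read 'c'  n1⇒n11 (via fail)
[61] read 'a'  n11⇒n12
[62] read 'c'  n12⇒n13
[63] read 'd'  n13⇒n14  emit P4@[61:63]
[64] read 'd'  n14⇒n15
[65] read 'c'  n15⇒n16  emit P3@[60:65]
[66] read 'c'  n16⇒n11 (via fail)
[67] read 'd'  n11⇒n20
[68] read 'a'  n20⇒n21
[69] read 'c'  n21⇒n22  emit P5@[66:69],P7@[67:69]
[70] read 'd'  n22⇒n19 (via fail)  emit P4@[68:70]
[71] read 'c'  n19⇒n24 (via fail)
[72] read 'd'  n24⇒n20 (via fail)
[73] read 'd'  n20⇒n23 (via fail)
[74] read 'd'  n23⇒n23 (via fail)
[75] read 'd'  n23⇒n23 (via fail)
[76] read 'd'  n23⇒n23 (via fail)

All matches (sorted): [[6,4],[8,3],[12,4],[14,3],[17,4],[20,2],[24,0],[28,4],[33,5],[33,7],[34,4],[36,5],[36,7],[37,4],[39,5],[39,7],[41,2],[43,4],[45,5],[45,7],[46,4],[51,2],[63,4],[65,3],[69,5],[69,7],[70,4]]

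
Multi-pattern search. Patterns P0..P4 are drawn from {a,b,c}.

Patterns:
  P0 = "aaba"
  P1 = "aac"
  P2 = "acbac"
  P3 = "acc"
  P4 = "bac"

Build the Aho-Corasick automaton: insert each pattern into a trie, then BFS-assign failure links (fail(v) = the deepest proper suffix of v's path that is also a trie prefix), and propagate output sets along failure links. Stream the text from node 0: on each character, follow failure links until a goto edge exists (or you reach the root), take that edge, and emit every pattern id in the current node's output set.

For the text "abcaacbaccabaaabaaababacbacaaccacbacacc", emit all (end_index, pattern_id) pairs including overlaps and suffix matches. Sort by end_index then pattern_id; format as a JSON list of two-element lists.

Build automaton:
Trie nodes:
  n0 'ε': a→1 b→11
  n1 'a': a→2 c→6
  n2 'aa': b→3 c→5
  n3 'aab': a→4
  n4 'aaba': ·  [P0 ends]
  n5 'aac': ·  [P1 ends]
  n6 'ac': b→7 c→10
  n7 'acb': a→8
  n8 'acba': c→9
  n9 'acbac': ·  [P2 ends]
  n10 'acc': ·  [P3 ends]
  n11 'b': a→12
  n12 'ba': c→13
  n13 'bac': ·  [P4 ends]

BFS fail/out derivation:
  fail(1) 'a': from fail(0)=0 chase 'a': 0 ⇒ 0;  out=∅∪out(0)=∅
  fail(11) 'b': from fail(0)=0 chase 'b': 0 ⇒ 0;  out=∅∪out(0)=∅
  fail(2) 'aa': from fail(1)=0 chase 'a': 0 ⇒ 1;  out=∅∪out(1)=∅
  fail(6) 'ac': from fail(1)=0 chase 'c': 0 ⇒ 0;  out=∅∪out(0)=∅
  fail(12) 'ba': from fail(11)=0 chase 'a': 0 ⇒ 1;  out=∅∪out(1)=∅
  fail(3) 'aab': from fail(2)=1 chase 'b': 1→0 ⇒ 11;  out=∅∪out(11)=∅
  fail(5) 'aac': from fail(2)=1 chase 'c': 1 ⇒ 6;  out={1}∪out(6)={1}
  fail(7) 'acb': from fail(6)=0 chase 'b': 0 ⇒ 11;  out=∅∪out(11)=∅
  fail(10) 'acc': from fail(6)=0 chase 'c': 0 ⇒ 0;  out={3}∪out(0)={3}
  fail(13) 'bac': from fail(12)=1 chase 'c': 1 ⇒ 6;  out={4}∪out(6)={4}
  fail(4) 'aaba': from fail(3)=11 chase 'a': 11 ⇒ 12;  out={0}∪out(12)={0}
  fail(8) 'acba': from fail(7)=11 chase 'a': 11 ⇒ 12;  out=∅∪out(12)=∅
  fail(9) 'acbac': from fail(8)=12 chase 'c': 12 ⇒ 13;  out={2}∪out(13)={2,4}

Run:
[0] read 'a'  n0⇒n1
[1] read 'b'  n1⇒n11 ·f
[2] read 'c'  n11⇒n0 ·f
[3] read 'a'  n0⇒n1
[4] read 'a'  n1⇒n2
[5] read 'c'  n2⇒n5  ** P1@[3:5]
[6] read 'b'  n5⇒n7 ·f
[7] read 'a'  n7⇒n8
[8] read 'c'  n8⇒n9  ** P2@[4:8],P4@[6:8]
[9] read 'c'  n9⇒n10 ·f  ** P3@[7:9]
[10] read 'a'  n10⇒n1 ·f
[11] read 'b'  n1⇒n11 ·f
[12] read 'a'  n11⇒n12
[13] read 'a'  n12⇒n2 ·f
[14] read 'a'  n2⇒n2 ·f
[15] read 'b'  n2⇒n3
[16] read 'a'  n3⇒n4  ** P0@[13:16]
[17] read 'a'  n4⇒n2 ·f
[18] read 'a'  n2⇒n2 ·f
[19] read 'b'  n2⇒n3
[20] read 'a'  n3⇒n4  ** P0@[17:20]
[21] read 'b'  n4⇒n11 ·f
[22] read 'a'  n11⇒n12
[23] read 'c'  n12⇒n13  ** P4@[21:23]
[24] read 'b'  n13⇒n7 ·f
[25] read 'a'  n7⇒n8
[26] read 'c'  n8⇒n9  ** P2@[22:26],P4@[24:26]
[27] read 'a'  n9⇒n1 ·f
[28] read 'a'  n1⇒n2
[29] read 'c'  n2⇒n5  ** P1@[27:29]
[30] read 'c'  n5⇒n10 ·f  ** P3@[28:30]
[31] read 'a'  n10⇒n1 ·f
[32] read 'c'  n1⇒n6
[33] read 'b'  n6⇒n7
[34] read 'a'  n7⇒n8
[35] read 'c'  n8⇒n9  ** P2@[31:35],P4@[33:35]
[36] read 'a'  n9⇒n1 ·f
[37] read 'c'  n1⇒n6
[38] read 'c'  n6⇒n10  ** P3@[36:38]

All matches (sorted): [[5,1],[8,2],[8,4],[9,3],[16,0],[20,0],[23,4],[26,2],[26,4],[29,1],[30,3],[35,2],[35,4],[38,3]]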